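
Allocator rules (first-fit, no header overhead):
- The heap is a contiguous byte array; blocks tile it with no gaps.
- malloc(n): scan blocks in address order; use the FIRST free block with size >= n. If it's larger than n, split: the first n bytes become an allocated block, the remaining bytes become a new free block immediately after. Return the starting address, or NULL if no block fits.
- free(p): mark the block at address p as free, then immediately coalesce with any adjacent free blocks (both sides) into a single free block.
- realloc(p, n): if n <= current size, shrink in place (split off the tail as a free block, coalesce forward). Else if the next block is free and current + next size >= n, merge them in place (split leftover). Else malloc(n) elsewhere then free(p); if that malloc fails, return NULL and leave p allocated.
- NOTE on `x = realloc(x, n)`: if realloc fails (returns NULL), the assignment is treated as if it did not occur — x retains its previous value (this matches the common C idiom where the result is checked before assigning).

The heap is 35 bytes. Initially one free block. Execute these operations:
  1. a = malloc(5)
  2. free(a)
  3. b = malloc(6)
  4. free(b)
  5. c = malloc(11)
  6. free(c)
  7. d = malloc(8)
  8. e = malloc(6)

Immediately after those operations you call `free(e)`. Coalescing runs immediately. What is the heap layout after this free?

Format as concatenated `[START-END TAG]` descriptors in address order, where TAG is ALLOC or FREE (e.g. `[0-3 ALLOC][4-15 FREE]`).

Answer: [0-7 ALLOC][8-34 FREE]

Derivation:
Op 1: a = malloc(5) -> a = 0; heap: [0-4 ALLOC][5-34 FREE]
Op 2: free(a) -> (freed a); heap: [0-34 FREE]
Op 3: b = malloc(6) -> b = 0; heap: [0-5 ALLOC][6-34 FREE]
Op 4: free(b) -> (freed b); heap: [0-34 FREE]
Op 5: c = malloc(11) -> c = 0; heap: [0-10 ALLOC][11-34 FREE]
Op 6: free(c) -> (freed c); heap: [0-34 FREE]
Op 7: d = malloc(8) -> d = 0; heap: [0-7 ALLOC][8-34 FREE]
Op 8: e = malloc(6) -> e = 8; heap: [0-7 ALLOC][8-13 ALLOC][14-34 FREE]
free(e): e = 8 -> block [8-13 ALLOC]; mark free, coalesce with adjacent free neighbors -> [0-7 ALLOC][8-34 FREE]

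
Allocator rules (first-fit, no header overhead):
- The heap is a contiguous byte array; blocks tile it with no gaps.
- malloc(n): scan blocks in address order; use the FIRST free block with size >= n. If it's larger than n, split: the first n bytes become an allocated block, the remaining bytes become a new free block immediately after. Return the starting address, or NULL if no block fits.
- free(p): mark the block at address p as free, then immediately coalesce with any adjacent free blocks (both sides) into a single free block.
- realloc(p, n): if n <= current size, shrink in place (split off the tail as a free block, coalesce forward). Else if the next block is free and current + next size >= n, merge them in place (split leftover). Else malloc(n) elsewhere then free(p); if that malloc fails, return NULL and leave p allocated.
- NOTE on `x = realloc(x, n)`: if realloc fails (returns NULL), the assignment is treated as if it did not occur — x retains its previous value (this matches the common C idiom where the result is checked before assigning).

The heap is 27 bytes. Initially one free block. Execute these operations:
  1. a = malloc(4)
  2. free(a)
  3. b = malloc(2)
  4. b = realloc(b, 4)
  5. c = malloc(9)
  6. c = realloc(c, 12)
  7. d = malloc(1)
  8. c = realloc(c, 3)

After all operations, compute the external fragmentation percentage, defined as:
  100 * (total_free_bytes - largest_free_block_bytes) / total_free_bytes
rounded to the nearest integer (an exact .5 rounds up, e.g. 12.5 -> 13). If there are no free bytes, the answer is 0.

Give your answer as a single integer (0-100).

Op 1: a = malloc(4) -> a = 0; heap: [0-3 ALLOC][4-26 FREE]
Op 2: free(a) -> (freed a); heap: [0-26 FREE]
Op 3: b = malloc(2) -> b = 0; heap: [0-1 ALLOC][2-26 FREE]
Op 4: b = realloc(b, 4) -> b = 0; heap: [0-3 ALLOC][4-26 FREE]
Op 5: c = malloc(9) -> c = 4; heap: [0-3 ALLOC][4-12 ALLOC][13-26 FREE]
Op 6: c = realloc(c, 12) -> c = 4; heap: [0-3 ALLOC][4-15 ALLOC][16-26 FREE]
Op 7: d = malloc(1) -> d = 16; heap: [0-3 ALLOC][4-15 ALLOC][16-16 ALLOC][17-26 FREE]
Op 8: c = realloc(c, 3) -> c = 4; heap: [0-3 ALLOC][4-6 ALLOC][7-15 FREE][16-16 ALLOC][17-26 FREE]
Free blocks: [9 10] total_free=19 largest=10 -> 100*(19-10)/19 = 900/19 ≈ 47.368 -> rounds to 47

Answer: 47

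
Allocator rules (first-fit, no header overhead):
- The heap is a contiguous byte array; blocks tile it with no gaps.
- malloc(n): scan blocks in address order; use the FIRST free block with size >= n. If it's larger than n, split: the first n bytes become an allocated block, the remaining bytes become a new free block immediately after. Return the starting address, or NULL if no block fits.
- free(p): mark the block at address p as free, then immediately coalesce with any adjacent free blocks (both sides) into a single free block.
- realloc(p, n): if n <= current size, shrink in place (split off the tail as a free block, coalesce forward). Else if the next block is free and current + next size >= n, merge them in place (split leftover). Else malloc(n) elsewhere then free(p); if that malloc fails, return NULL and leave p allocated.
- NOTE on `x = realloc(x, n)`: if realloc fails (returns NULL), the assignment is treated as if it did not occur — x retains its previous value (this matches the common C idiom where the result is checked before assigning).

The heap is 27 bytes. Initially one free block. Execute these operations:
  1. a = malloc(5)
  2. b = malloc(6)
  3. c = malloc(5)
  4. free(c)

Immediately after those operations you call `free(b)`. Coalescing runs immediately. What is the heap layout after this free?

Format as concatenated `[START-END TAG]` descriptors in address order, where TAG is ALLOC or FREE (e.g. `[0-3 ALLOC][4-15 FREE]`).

Op 1: a = malloc(5) -> a = 0; heap: [0-4 ALLOC][5-26 FREE]
Op 2: b = malloc(6) -> b = 5; heap: [0-4 ALLOC][5-10 ALLOC][11-26 FREE]
Op 3: c = malloc(5) -> c = 11; heap: [0-4 ALLOC][5-10 ALLOC][11-15 ALLOC][16-26 FREE]
Op 4: free(c) -> (freed c); heap: [0-4 ALLOC][5-10 ALLOC][11-26 FREE]
free(b): b = 5 -> block [5-10 ALLOC]; mark free, coalesce with adjacent free neighbors -> [0-4 ALLOC][5-26 FREE]

Answer: [0-4 ALLOC][5-26 FREE]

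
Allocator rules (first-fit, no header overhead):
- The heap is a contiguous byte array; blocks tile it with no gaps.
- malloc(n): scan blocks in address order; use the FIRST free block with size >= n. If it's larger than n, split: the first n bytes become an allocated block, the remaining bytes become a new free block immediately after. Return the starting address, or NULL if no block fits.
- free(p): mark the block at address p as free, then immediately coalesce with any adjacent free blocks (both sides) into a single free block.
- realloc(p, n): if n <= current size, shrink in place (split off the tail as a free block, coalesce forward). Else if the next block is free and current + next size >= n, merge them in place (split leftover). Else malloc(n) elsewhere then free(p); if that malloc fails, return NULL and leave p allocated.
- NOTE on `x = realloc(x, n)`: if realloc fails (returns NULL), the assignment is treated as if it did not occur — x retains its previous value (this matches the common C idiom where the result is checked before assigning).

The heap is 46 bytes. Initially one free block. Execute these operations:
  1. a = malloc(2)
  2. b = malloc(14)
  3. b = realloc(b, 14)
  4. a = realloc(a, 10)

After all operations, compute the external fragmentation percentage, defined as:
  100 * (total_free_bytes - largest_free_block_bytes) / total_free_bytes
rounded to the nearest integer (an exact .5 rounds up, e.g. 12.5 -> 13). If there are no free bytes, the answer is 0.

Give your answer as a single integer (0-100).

Answer: 9

Derivation:
Op 1: a = malloc(2) -> a = 0; heap: [0-1 ALLOC][2-45 FREE]
Op 2: b = malloc(14) -> b = 2; heap: [0-1 ALLOC][2-15 ALLOC][16-45 FREE]
Op 3: b = realloc(b, 14) -> b = 2; heap: [0-1 ALLOC][2-15 ALLOC][16-45 FREE]
Op 4: a = realloc(a, 10) -> a = 16; heap: [0-1 FREE][2-15 ALLOC][16-25 ALLOC][26-45 FREE]
Free blocks: [2 20] total_free=22 largest=20 -> 100*(22-20)/22 = 200/22 ≈ 9.091 -> rounds to 9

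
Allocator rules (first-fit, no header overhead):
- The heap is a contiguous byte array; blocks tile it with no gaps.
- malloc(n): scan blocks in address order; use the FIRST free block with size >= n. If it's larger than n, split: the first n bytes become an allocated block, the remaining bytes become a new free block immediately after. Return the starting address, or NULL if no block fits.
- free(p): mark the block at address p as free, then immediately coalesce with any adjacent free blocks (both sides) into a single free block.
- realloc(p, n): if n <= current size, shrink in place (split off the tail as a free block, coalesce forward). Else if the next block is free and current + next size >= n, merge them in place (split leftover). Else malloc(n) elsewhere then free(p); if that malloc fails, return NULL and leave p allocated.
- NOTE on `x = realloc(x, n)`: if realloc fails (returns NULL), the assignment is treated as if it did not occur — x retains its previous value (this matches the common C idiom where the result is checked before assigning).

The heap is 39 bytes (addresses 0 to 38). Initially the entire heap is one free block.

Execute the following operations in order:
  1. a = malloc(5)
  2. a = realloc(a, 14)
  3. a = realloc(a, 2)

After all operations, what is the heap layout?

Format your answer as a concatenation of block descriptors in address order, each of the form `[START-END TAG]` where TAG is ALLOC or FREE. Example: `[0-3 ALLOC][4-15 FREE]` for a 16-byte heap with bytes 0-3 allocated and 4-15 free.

Op 1: a = malloc(5) -> a = 0; heap: [0-4 ALLOC][5-38 FREE]
Op 2: a = realloc(a, 14) -> a = 0; heap: [0-13 ALLOC][14-38 FREE]
Op 3: a = realloc(a, 2) -> a = 0; heap: [0-1 ALLOC][2-38 FREE]

Answer: [0-1 ALLOC][2-38 FREE]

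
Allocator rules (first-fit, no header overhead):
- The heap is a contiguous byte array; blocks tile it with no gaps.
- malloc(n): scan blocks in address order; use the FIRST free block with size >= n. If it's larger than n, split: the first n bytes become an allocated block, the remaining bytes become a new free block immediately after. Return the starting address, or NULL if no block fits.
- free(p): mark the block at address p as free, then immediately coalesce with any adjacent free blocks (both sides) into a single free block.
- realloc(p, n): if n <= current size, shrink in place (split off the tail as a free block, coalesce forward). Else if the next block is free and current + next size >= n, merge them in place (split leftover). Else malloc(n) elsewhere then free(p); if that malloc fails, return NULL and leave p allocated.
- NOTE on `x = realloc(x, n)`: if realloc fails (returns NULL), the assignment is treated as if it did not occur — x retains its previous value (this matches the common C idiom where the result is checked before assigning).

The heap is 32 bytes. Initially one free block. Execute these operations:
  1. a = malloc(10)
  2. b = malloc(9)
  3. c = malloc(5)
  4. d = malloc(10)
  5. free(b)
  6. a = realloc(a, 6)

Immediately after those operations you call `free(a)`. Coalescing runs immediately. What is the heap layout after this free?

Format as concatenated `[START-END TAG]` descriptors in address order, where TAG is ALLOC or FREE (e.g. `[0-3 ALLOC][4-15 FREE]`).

Answer: [0-18 FREE][19-23 ALLOC][24-31 FREE]

Derivation:
Op 1: a = malloc(10) -> a = 0; heap: [0-9 ALLOC][10-31 FREE]
Op 2: b = malloc(9) -> b = 10; heap: [0-9 ALLOC][10-18 ALLOC][19-31 FREE]
Op 3: c = malloc(5) -> c = 19; heap: [0-9 ALLOC][10-18 ALLOC][19-23 ALLOC][24-31 FREE]
Op 4: d = malloc(10) -> d = NULL; heap: [0-9 ALLOC][10-18 ALLOC][19-23 ALLOC][24-31 FREE]
Op 5: free(b) -> (freed b); heap: [0-9 ALLOC][10-18 FREE][19-23 ALLOC][24-31 FREE]
Op 6: a = realloc(a, 6) -> a = 0; heap: [0-5 ALLOC][6-18 FREE][19-23 ALLOC][24-31 FREE]
free(a): a = 0 -> block [0-5 ALLOC]; mark free, coalesce with adjacent free neighbors -> [0-18 FREE][19-23 ALLOC][24-31 FREE]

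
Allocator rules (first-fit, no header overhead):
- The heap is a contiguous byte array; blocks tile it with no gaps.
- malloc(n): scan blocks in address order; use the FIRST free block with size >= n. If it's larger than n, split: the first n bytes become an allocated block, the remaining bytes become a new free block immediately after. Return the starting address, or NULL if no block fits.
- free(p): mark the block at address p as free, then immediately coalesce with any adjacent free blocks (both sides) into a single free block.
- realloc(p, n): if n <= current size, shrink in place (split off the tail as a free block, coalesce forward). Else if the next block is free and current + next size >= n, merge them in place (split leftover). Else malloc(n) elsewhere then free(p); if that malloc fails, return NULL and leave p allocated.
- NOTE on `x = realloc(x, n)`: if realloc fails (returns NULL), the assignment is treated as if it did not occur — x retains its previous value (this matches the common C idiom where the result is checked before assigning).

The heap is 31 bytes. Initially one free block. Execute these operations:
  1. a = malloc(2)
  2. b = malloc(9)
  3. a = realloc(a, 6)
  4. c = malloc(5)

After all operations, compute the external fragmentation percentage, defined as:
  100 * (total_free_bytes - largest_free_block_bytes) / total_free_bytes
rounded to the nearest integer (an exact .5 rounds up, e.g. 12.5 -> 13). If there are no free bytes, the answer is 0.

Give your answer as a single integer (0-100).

Answer: 18

Derivation:
Op 1: a = malloc(2) -> a = 0; heap: [0-1 ALLOC][2-30 FREE]
Op 2: b = malloc(9) -> b = 2; heap: [0-1 ALLOC][2-10 ALLOC][11-30 FREE]
Op 3: a = realloc(a, 6) -> a = 11; heap: [0-1 FREE][2-10 ALLOC][11-16 ALLOC][17-30 FREE]
Op 4: c = malloc(5) -> c = 17; heap: [0-1 FREE][2-10 ALLOC][11-16 ALLOC][17-21 ALLOC][22-30 FREE]
Free blocks: [2 9] total_free=11 largest=9 -> 100*(11-9)/11 = 200/11 ≈ 18.182 -> rounds to 18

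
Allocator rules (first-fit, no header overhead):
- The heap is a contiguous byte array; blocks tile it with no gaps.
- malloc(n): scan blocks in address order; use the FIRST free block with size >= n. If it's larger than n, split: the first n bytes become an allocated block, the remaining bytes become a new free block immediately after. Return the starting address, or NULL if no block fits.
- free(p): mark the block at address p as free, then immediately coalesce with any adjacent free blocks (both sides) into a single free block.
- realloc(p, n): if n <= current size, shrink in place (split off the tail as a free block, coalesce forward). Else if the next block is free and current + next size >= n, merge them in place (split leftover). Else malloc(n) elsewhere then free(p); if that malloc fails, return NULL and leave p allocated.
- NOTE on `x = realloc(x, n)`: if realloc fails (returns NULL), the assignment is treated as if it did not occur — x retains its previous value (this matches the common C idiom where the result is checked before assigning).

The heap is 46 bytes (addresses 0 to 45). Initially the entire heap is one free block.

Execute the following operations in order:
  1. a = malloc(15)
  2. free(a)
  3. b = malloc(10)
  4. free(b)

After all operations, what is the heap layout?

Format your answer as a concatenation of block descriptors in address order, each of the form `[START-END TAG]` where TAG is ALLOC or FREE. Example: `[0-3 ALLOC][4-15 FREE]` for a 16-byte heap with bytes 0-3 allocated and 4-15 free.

Answer: [0-45 FREE]

Derivation:
Op 1: a = malloc(15) -> a = 0; heap: [0-14 ALLOC][15-45 FREE]
Op 2: free(a) -> (freed a); heap: [0-45 FREE]
Op 3: b = malloc(10) -> b = 0; heap: [0-9 ALLOC][10-45 FREE]
Op 4: free(b) -> (freed b); heap: [0-45 FREE]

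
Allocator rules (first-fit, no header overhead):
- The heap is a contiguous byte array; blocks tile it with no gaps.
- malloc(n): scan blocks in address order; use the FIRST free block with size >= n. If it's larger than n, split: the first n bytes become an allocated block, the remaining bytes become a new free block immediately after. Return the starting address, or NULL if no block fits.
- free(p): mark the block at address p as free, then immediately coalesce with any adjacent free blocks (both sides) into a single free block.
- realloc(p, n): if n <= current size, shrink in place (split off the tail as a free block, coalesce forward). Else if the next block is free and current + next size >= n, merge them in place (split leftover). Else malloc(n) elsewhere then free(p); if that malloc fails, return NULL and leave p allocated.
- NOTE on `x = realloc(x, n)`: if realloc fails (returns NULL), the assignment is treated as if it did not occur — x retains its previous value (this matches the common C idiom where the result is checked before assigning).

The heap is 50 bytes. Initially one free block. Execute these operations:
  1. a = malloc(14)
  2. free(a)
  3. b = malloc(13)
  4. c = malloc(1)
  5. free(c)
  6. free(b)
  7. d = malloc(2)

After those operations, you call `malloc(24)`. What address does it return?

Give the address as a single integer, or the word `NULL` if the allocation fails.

Op 1: a = malloc(14) -> a = 0; heap: [0-13 ALLOC][14-49 FREE]
Op 2: free(a) -> (freed a); heap: [0-49 FREE]
Op 3: b = malloc(13) -> b = 0; heap: [0-12 ALLOC][13-49 FREE]
Op 4: c = malloc(1) -> c = 13; heap: [0-12 ALLOC][13-13 ALLOC][14-49 FREE]
Op 5: free(c) -> (freed c); heap: [0-12 ALLOC][13-49 FREE]
Op 6: free(b) -> (freed b); heap: [0-49 FREE]
Op 7: d = malloc(2) -> d = 0; heap: [0-1 ALLOC][2-49 FREE]
malloc(24): first-fit scan over [0-1 ALLOC][2-49 FREE] -> 2

Answer: 2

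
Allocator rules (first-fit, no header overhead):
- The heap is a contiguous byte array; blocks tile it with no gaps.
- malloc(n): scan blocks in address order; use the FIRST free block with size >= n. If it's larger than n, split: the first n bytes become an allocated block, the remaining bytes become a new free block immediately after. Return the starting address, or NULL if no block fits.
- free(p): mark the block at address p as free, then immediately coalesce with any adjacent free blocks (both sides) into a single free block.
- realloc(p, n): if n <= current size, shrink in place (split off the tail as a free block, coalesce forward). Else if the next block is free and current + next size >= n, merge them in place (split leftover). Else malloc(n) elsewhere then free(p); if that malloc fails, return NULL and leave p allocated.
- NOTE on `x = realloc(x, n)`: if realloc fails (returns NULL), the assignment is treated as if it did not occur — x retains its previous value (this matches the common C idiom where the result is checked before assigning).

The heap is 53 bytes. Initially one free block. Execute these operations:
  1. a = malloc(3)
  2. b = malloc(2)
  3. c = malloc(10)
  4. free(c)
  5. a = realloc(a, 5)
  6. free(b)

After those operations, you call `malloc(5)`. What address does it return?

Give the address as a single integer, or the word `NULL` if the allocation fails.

Op 1: a = malloc(3) -> a = 0; heap: [0-2 ALLOC][3-52 FREE]
Op 2: b = malloc(2) -> b = 3; heap: [0-2 ALLOC][3-4 ALLOC][5-52 FREE]
Op 3: c = malloc(10) -> c = 5; heap: [0-2 ALLOC][3-4 ALLOC][5-14 ALLOC][15-52 FREE]
Op 4: free(c) -> (freed c); heap: [0-2 ALLOC][3-4 ALLOC][5-52 FREE]
Op 5: a = realloc(a, 5) -> a = 5; heap: [0-2 FREE][3-4 ALLOC][5-9 ALLOC][10-52 FREE]
Op 6: free(b) -> (freed b); heap: [0-4 FREE][5-9 ALLOC][10-52 FREE]
malloc(5): first-fit scan over [0-4 FREE][5-9 ALLOC][10-52 FREE] -> 0

Answer: 0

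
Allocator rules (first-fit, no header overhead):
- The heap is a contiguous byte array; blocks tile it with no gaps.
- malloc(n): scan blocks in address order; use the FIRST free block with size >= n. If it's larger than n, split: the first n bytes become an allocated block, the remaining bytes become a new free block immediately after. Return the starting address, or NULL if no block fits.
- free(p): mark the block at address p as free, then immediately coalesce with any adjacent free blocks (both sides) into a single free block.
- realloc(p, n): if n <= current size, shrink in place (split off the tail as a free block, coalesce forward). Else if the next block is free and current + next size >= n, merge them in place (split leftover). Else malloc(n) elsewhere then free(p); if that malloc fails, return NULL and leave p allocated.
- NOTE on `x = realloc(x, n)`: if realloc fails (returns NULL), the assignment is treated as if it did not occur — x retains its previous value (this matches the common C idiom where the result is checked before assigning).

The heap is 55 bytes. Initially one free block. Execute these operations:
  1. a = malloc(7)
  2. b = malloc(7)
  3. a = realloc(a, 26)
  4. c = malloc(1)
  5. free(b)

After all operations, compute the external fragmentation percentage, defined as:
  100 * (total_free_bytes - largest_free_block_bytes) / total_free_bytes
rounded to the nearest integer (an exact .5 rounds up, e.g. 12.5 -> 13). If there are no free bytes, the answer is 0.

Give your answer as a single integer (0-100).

Op 1: a = malloc(7) -> a = 0; heap: [0-6 ALLOC][7-54 FREE]
Op 2: b = malloc(7) -> b = 7; heap: [0-6 ALLOC][7-13 ALLOC][14-54 FREE]
Op 3: a = realloc(a, 26) -> a = 14; heap: [0-6 FREE][7-13 ALLOC][14-39 ALLOC][40-54 FREE]
Op 4: c = malloc(1) -> c = 0; heap: [0-0 ALLOC][1-6 FREE][7-13 ALLOC][14-39 ALLOC][40-54 FREE]
Op 5: free(b) -> (freed b); heap: [0-0 ALLOC][1-13 FREE][14-39 ALLOC][40-54 FREE]
Free blocks: [13 15] total_free=28 largest=15 -> 100*(28-15)/28 = 1300/28 ≈ 46.429 -> rounds to 46

Answer: 46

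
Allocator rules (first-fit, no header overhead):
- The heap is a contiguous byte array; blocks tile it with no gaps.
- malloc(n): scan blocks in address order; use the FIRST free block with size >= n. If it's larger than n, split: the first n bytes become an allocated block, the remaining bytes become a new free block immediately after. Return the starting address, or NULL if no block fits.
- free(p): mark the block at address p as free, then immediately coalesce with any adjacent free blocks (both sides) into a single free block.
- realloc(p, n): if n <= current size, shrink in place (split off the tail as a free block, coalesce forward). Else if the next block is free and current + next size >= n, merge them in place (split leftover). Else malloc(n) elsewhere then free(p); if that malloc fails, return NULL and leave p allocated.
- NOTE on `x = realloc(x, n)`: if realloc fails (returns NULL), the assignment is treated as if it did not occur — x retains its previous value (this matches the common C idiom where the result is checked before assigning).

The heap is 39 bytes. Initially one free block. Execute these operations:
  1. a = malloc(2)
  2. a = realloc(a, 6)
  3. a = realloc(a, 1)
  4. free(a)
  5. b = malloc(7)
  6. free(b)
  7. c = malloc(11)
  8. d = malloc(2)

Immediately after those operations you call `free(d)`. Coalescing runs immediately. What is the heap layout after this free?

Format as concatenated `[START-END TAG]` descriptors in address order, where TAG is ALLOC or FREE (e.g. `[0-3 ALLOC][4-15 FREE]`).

Answer: [0-10 ALLOC][11-38 FREE]

Derivation:
Op 1: a = malloc(2) -> a = 0; heap: [0-1 ALLOC][2-38 FREE]
Op 2: a = realloc(a, 6) -> a = 0; heap: [0-5 ALLOC][6-38 FREE]
Op 3: a = realloc(a, 1) -> a = 0; heap: [0-0 ALLOC][1-38 FREE]
Op 4: free(a) -> (freed a); heap: [0-38 FREE]
Op 5: b = malloc(7) -> b = 0; heap: [0-6 ALLOC][7-38 FREE]
Op 6: free(b) -> (freed b); heap: [0-38 FREE]
Op 7: c = malloc(11) -> c = 0; heap: [0-10 ALLOC][11-38 FREE]
Op 8: d = malloc(2) -> d = 11; heap: [0-10 ALLOC][11-12 ALLOC][13-38 FREE]
free(d): d = 11 -> block [11-12 ALLOC]; mark free, coalesce with adjacent free neighbors -> [0-10 ALLOC][11-38 FREE]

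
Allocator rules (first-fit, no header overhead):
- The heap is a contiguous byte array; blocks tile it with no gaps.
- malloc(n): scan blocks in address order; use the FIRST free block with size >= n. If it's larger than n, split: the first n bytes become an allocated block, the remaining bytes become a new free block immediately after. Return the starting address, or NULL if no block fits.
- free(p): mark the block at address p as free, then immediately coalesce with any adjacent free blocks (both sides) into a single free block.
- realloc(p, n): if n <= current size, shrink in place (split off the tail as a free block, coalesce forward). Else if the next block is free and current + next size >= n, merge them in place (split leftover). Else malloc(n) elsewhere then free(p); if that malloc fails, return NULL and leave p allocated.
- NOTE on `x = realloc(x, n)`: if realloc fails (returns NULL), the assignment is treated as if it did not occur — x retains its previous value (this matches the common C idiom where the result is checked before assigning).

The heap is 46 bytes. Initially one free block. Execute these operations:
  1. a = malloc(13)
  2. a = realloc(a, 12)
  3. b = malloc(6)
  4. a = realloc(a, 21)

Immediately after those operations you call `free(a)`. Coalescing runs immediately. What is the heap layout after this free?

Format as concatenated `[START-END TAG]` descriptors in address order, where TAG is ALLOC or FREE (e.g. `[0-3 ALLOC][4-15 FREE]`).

Op 1: a = malloc(13) -> a = 0; heap: [0-12 ALLOC][13-45 FREE]
Op 2: a = realloc(a, 12) -> a = 0; heap: [0-11 ALLOC][12-45 FREE]
Op 3: b = malloc(6) -> b = 12; heap: [0-11 ALLOC][12-17 ALLOC][18-45 FREE]
Op 4: a = realloc(a, 21) -> a = 18; heap: [0-11 FREE][12-17 ALLOC][18-38 ALLOC][39-45 FREE]
free(a): a = 18 -> block [18-38 ALLOC]; mark free, coalesce with adjacent free neighbors -> [0-11 FREE][12-17 ALLOC][18-45 FREE]

Answer: [0-11 FREE][12-17 ALLOC][18-45 FREE]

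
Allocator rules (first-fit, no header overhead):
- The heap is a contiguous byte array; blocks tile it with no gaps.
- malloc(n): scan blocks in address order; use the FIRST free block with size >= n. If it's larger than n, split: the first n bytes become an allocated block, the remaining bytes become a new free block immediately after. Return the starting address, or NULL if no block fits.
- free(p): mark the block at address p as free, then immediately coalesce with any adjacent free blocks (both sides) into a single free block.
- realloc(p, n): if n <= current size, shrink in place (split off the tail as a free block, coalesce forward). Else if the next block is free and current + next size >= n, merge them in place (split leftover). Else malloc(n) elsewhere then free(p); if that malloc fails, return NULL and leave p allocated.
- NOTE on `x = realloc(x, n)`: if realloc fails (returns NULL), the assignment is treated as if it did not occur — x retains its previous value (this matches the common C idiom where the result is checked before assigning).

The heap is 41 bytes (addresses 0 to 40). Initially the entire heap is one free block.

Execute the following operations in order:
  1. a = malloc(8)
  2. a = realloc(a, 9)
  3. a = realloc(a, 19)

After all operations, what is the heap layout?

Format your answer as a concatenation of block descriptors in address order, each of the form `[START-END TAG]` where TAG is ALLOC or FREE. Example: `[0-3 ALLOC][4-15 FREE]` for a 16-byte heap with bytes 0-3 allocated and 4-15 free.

Op 1: a = malloc(8) -> a = 0; heap: [0-7 ALLOC][8-40 FREE]
Op 2: a = realloc(a, 9) -> a = 0; heap: [0-8 ALLOC][9-40 FREE]
Op 3: a = realloc(a, 19) -> a = 0; heap: [0-18 ALLOC][19-40 FREE]

Answer: [0-18 ALLOC][19-40 FREE]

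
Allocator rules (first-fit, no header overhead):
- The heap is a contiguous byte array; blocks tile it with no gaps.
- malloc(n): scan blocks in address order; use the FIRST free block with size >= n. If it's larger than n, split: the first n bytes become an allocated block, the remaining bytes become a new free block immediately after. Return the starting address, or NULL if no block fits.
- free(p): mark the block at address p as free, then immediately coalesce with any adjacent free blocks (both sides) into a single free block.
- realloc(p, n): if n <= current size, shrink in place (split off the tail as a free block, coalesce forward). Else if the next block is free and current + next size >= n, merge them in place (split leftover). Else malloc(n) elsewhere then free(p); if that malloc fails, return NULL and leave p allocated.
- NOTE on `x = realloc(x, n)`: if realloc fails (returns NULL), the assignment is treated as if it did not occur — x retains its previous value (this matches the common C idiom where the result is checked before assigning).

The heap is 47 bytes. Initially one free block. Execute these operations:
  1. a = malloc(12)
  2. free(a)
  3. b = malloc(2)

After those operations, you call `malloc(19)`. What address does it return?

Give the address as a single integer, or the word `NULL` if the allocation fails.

Answer: 2

Derivation:
Op 1: a = malloc(12) -> a = 0; heap: [0-11 ALLOC][12-46 FREE]
Op 2: free(a) -> (freed a); heap: [0-46 FREE]
Op 3: b = malloc(2) -> b = 0; heap: [0-1 ALLOC][2-46 FREE]
malloc(19): first-fit scan over [0-1 ALLOC][2-46 FREE] -> 2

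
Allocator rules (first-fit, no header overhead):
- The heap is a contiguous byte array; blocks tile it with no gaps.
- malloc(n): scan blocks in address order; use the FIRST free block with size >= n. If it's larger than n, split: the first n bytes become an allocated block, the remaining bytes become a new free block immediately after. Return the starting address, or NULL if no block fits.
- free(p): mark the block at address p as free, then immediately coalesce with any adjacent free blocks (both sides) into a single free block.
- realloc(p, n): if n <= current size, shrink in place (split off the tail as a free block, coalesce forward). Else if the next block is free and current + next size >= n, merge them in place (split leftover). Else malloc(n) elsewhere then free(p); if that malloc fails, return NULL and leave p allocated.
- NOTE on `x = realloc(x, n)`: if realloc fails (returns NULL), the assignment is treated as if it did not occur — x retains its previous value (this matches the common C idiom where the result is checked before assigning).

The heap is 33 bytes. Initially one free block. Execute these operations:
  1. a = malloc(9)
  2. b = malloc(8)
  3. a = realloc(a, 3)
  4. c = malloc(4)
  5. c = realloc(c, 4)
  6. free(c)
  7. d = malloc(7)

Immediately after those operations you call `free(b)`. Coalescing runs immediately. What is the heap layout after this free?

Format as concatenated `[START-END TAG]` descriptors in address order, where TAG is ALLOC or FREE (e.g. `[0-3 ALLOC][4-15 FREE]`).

Answer: [0-2 ALLOC][3-16 FREE][17-23 ALLOC][24-32 FREE]

Derivation:
Op 1: a = malloc(9) -> a = 0; heap: [0-8 ALLOC][9-32 FREE]
Op 2: b = malloc(8) -> b = 9; heap: [0-8 ALLOC][9-16 ALLOC][17-32 FREE]
Op 3: a = realloc(a, 3) -> a = 0; heap: [0-2 ALLOC][3-8 FREE][9-16 ALLOC][17-32 FREE]
Op 4: c = malloc(4) -> c = 3; heap: [0-2 ALLOC][3-6 ALLOC][7-8 FREE][9-16 ALLOC][17-32 FREE]
Op 5: c = realloc(c, 4) -> c = 3; heap: [0-2 ALLOC][3-6 ALLOC][7-8 FREE][9-16 ALLOC][17-32 FREE]
Op 6: free(c) -> (freed c); heap: [0-2 ALLOC][3-8 FREE][9-16 ALLOC][17-32 FREE]
Op 7: d = malloc(7) -> d = 17; heap: [0-2 ALLOC][3-8 FREE][9-16 ALLOC][17-23 ALLOC][24-32 FREE]
free(b): b = 9 -> block [9-16 ALLOC]; mark free, coalesce with adjacent free neighbors -> [0-2 ALLOC][3-16 FREE][17-23 ALLOC][24-32 FREE]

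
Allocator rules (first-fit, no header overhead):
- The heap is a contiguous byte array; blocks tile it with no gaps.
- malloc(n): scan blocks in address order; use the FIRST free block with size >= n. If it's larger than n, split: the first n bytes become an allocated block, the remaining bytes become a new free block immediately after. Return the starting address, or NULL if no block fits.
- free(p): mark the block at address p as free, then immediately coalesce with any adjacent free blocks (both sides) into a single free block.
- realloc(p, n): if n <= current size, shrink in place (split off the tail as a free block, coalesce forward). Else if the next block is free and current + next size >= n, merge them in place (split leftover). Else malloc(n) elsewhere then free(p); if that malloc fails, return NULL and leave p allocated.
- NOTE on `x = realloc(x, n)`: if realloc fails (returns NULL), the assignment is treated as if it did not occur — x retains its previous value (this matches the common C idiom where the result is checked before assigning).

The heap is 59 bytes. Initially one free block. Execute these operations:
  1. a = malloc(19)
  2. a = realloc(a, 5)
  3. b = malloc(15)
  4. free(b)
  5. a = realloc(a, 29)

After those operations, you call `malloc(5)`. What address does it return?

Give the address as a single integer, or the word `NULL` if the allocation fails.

Op 1: a = malloc(19) -> a = 0; heap: [0-18 ALLOC][19-58 FREE]
Op 2: a = realloc(a, 5) -> a = 0; heap: [0-4 ALLOC][5-58 FREE]
Op 3: b = malloc(15) -> b = 5; heap: [0-4 ALLOC][5-19 ALLOC][20-58 FREE]
Op 4: free(b) -> (freed b); heap: [0-4 ALLOC][5-58 FREE]
Op 5: a = realloc(a, 29) -> a = 0; heap: [0-28 ALLOC][29-58 FREE]
malloc(5): first-fit scan over [0-28 ALLOC][29-58 FREE] -> 29

Answer: 29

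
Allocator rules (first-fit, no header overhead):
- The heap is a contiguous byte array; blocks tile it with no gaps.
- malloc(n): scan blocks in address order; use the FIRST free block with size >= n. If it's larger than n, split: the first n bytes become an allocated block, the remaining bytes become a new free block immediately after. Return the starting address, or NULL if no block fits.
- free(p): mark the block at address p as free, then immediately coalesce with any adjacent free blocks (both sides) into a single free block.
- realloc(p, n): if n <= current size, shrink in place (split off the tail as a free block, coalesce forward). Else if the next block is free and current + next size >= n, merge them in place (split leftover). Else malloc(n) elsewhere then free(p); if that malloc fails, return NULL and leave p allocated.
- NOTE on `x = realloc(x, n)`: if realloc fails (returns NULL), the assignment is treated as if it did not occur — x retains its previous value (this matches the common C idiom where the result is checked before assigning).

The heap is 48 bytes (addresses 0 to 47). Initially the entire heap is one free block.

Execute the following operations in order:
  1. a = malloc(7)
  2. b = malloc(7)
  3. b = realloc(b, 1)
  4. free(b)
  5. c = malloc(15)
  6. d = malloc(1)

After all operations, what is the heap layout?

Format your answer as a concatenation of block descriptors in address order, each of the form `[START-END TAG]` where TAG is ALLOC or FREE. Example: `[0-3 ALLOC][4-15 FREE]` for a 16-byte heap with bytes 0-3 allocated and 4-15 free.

Op 1: a = malloc(7) -> a = 0; heap: [0-6 ALLOC][7-47 FREE]
Op 2: b = malloc(7) -> b = 7; heap: [0-6 ALLOC][7-13 ALLOC][14-47 FREE]
Op 3: b = realloc(b, 1) -> b = 7; heap: [0-6 ALLOC][7-7 ALLOC][8-47 FREE]
Op 4: free(b) -> (freed b); heap: [0-6 ALLOC][7-47 FREE]
Op 5: c = malloc(15) -> c = 7; heap: [0-6 ALLOC][7-21 ALLOC][22-47 FREE]
Op 6: d = malloc(1) -> d = 22; heap: [0-6 ALLOC][7-21 ALLOC][22-22 ALLOC][23-47 FREE]

Answer: [0-6 ALLOC][7-21 ALLOC][22-22 ALLOC][23-47 FREE]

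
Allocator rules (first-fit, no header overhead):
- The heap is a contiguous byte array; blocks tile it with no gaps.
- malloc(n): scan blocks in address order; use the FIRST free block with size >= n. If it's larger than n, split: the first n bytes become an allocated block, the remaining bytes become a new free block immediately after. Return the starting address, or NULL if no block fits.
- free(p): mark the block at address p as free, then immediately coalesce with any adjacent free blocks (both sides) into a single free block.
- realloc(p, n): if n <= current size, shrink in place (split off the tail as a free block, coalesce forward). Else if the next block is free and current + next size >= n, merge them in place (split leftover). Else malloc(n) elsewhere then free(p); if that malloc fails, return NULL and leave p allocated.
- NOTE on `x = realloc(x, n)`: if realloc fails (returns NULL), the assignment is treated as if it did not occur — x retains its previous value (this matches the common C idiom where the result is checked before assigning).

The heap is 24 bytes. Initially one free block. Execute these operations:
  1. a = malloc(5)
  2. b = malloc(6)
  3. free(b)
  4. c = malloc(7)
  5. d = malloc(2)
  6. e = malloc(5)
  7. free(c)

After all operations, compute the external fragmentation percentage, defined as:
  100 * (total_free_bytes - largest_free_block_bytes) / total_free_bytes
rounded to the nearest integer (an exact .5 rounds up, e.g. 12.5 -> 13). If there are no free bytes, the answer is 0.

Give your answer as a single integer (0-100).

Op 1: a = malloc(5) -> a = 0; heap: [0-4 ALLOC][5-23 FREE]
Op 2: b = malloc(6) -> b = 5; heap: [0-4 ALLOC][5-10 ALLOC][11-23 FREE]
Op 3: free(b) -> (freed b); heap: [0-4 ALLOC][5-23 FREE]
Op 4: c = malloc(7) -> c = 5; heap: [0-4 ALLOC][5-11 ALLOC][12-23 FREE]
Op 5: d = malloc(2) -> d = 12; heap: [0-4 ALLOC][5-11 ALLOC][12-13 ALLOC][14-23 FREE]
Op 6: e = malloc(5) -> e = 14; heap: [0-4 ALLOC][5-11 ALLOC][12-13 ALLOC][14-18 ALLOC][19-23 FREE]
Op 7: free(c) -> (freed c); heap: [0-4 ALLOC][5-11 FREE][12-13 ALLOC][14-18 ALLOC][19-23 FREE]
Free blocks: [7 5] total_free=12 largest=7 -> 100*(12-7)/12 = 500/12 ≈ 41.667 -> rounds to 42

Answer: 42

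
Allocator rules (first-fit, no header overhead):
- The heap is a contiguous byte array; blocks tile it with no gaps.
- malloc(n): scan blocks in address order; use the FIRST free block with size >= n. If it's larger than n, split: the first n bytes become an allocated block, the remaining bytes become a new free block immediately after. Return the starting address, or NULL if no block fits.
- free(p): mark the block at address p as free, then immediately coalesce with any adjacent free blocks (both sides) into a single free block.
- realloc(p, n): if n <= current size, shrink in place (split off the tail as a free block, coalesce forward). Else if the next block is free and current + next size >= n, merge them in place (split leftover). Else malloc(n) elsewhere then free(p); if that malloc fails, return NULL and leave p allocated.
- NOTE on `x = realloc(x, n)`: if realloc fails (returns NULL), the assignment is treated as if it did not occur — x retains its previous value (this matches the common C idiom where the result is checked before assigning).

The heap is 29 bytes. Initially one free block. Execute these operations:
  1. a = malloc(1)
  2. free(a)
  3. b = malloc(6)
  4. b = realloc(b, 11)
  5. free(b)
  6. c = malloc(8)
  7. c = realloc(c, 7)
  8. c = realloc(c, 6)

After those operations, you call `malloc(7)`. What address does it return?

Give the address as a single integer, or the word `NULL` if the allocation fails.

Op 1: a = malloc(1) -> a = 0; heap: [0-0 ALLOC][1-28 FREE]
Op 2: free(a) -> (freed a); heap: [0-28 FREE]
Op 3: b = malloc(6) -> b = 0; heap: [0-5 ALLOC][6-28 FREE]
Op 4: b = realloc(b, 11) -> b = 0; heap: [0-10 ALLOC][11-28 FREE]
Op 5: free(b) -> (freed b); heap: [0-28 FREE]
Op 6: c = malloc(8) -> c = 0; heap: [0-7 ALLOC][8-28 FREE]
Op 7: c = realloc(c, 7) -> c = 0; heap: [0-6 ALLOC][7-28 FREE]
Op 8: c = realloc(c, 6) -> c = 0; heap: [0-5 ALLOC][6-28 FREE]
malloc(7): first-fit scan over [0-5 ALLOC][6-28 FREE] -> 6

Answer: 6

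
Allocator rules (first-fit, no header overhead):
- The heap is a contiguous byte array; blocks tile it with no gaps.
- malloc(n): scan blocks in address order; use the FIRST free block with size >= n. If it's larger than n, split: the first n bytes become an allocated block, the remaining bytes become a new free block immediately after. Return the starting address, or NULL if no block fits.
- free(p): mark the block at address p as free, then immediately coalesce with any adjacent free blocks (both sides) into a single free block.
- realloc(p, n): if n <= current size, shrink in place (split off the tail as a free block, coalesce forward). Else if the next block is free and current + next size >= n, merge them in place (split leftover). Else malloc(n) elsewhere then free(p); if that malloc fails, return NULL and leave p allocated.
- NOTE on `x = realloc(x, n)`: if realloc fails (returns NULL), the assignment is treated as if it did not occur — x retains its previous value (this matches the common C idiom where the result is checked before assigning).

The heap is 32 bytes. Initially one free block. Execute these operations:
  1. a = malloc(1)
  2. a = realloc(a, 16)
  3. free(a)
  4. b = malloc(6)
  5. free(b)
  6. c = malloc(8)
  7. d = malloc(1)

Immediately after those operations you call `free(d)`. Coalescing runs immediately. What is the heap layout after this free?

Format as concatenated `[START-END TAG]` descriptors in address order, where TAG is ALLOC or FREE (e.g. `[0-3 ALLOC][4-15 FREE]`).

Op 1: a = malloc(1) -> a = 0; heap: [0-0 ALLOC][1-31 FREE]
Op 2: a = realloc(a, 16) -> a = 0; heap: [0-15 ALLOC][16-31 FREE]
Op 3: free(a) -> (freed a); heap: [0-31 FREE]
Op 4: b = malloc(6) -> b = 0; heap: [0-5 ALLOC][6-31 FREE]
Op 5: free(b) -> (freed b); heap: [0-31 FREE]
Op 6: c = malloc(8) -> c = 0; heap: [0-7 ALLOC][8-31 FREE]
Op 7: d = malloc(1) -> d = 8; heap: [0-7 ALLOC][8-8 ALLOC][9-31 FREE]
free(d): d = 8 -> block [8-8 ALLOC]; mark free, coalesce with adjacent free neighbors -> [0-7 ALLOC][8-31 FREE]

Answer: [0-7 ALLOC][8-31 FREE]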